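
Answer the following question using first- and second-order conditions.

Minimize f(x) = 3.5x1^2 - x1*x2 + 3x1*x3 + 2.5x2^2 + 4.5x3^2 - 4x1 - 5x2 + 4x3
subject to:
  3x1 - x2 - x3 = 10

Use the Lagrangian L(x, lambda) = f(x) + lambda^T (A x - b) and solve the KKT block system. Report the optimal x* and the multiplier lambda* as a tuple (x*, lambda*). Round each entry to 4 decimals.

Form the Lagrangian:
  L(x, lambda) = (1/2) x^T Q x + c^T x + lambda^T (A x - b)
Stationarity (grad_x L = 0): Q x + c + A^T lambda = 0.
Primal feasibility: A x = b.

This gives the KKT block system:
  [ Q   A^T ] [ x     ]   [-c ]
  [ A    0  ] [ lambda ] = [ b ]

Solving the linear system:
  x*      = (3.0153, 0.891, -1.8451)
  lambda* = (-3.5602)
  f(x*)   = 5.8528

x* = (3.0153, 0.891, -1.8451), lambda* = (-3.5602)


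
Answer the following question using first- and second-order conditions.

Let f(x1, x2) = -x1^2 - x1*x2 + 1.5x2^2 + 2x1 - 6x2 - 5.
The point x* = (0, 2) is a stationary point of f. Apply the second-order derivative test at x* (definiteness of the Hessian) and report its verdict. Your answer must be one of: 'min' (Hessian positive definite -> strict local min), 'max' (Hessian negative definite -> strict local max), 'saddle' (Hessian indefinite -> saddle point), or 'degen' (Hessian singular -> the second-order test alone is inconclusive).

Compute the Hessian H = grad^2 f:
  H = [[-2, -1], [-1, 3]]
Verify stationarity: grad f(x*) = H x* + g = (0, 0).
Eigenvalues of H: -2.1926, 3.1926.
Eigenvalues have mixed signs, so H is indefinite -> x* is a saddle point.

saddle


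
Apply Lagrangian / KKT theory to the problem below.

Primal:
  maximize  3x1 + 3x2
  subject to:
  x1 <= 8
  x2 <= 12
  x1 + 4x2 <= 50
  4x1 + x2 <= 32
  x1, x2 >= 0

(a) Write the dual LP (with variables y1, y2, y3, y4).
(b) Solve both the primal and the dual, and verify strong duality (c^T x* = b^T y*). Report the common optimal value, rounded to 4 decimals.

The standard primal-dual pair for 'max c^T x s.t. A x <= b, x >= 0' is:
  Dual:  min b^T y  s.t.  A^T y >= c,  y >= 0.

So the dual LP is:
  minimize  8y1 + 12y2 + 50y3 + 32y4
  subject to:
    y1 + y3 + 4y4 >= 3
    y2 + 4y3 + y4 >= 3
    y1, y2, y3, y4 >= 0

Solving the primal: x* = (5.2, 11.2).
  primal value c^T x* = 49.2.
Solving the dual: y* = (0, 0, 0.6, 0.6).
  dual value b^T y* = 49.2.
Strong duality: c^T x* = b^T y*. Confirmed.

49.2


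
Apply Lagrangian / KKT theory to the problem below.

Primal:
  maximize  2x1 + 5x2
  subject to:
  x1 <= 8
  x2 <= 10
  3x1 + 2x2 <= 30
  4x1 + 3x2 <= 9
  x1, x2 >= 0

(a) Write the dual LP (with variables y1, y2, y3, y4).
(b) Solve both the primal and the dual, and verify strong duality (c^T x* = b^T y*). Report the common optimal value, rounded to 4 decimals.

The standard primal-dual pair for 'max c^T x s.t. A x <= b, x >= 0' is:
  Dual:  min b^T y  s.t.  A^T y >= c,  y >= 0.

So the dual LP is:
  minimize  8y1 + 10y2 + 30y3 + 9y4
  subject to:
    y1 + 3y3 + 4y4 >= 2
    y2 + 2y3 + 3y4 >= 5
    y1, y2, y3, y4 >= 0

Solving the primal: x* = (0, 3).
  primal value c^T x* = 15.
Solving the dual: y* = (0, 0, 0, 1.6667).
  dual value b^T y* = 15.
Strong duality: c^T x* = b^T y*. Confirmed.

15


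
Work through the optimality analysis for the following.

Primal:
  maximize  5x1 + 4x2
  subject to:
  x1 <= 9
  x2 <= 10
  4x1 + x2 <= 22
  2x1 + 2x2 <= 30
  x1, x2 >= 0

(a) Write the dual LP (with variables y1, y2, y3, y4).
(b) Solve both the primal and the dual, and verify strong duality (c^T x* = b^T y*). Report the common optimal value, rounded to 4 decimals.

The standard primal-dual pair for 'max c^T x s.t. A x <= b, x >= 0' is:
  Dual:  min b^T y  s.t.  A^T y >= c,  y >= 0.

So the dual LP is:
  minimize  9y1 + 10y2 + 22y3 + 30y4
  subject to:
    y1 + 4y3 + 2y4 >= 5
    y2 + y3 + 2y4 >= 4
    y1, y2, y3, y4 >= 0

Solving the primal: x* = (3, 10).
  primal value c^T x* = 55.
Solving the dual: y* = (0, 2.75, 1.25, 0).
  dual value b^T y* = 55.
Strong duality: c^T x* = b^T y*. Confirmed.

55


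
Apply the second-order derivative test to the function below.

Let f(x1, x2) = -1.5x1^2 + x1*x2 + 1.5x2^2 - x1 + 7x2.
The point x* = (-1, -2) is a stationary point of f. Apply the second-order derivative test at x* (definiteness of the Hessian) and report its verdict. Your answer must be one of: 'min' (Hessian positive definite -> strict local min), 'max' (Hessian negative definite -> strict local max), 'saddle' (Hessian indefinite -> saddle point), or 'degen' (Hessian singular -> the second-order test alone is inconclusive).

Compute the Hessian H = grad^2 f:
  H = [[-3, 1], [1, 3]]
Verify stationarity: grad f(x*) = H x* + g = (0, 0).
Eigenvalues of H: -3.1623, 3.1623.
Eigenvalues have mixed signs, so H is indefinite -> x* is a saddle point.

saddle


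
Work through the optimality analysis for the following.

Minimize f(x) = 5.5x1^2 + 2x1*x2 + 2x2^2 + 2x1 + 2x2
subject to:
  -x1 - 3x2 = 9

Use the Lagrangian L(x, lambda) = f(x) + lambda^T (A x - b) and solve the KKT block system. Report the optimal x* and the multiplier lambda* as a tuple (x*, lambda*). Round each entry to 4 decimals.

Form the Lagrangian:
  L(x, lambda) = (1/2) x^T Q x + c^T x + lambda^T (A x - b)
Stationarity (grad_x L = 0): Q x + c + A^T lambda = 0.
Primal feasibility: A x = b.

This gives the KKT block system:
  [ Q   A^T ] [ x     ]   [-c ]
  [ A    0  ] [ lambda ] = [ b ]

Solving the linear system:
  x*      = (0.0659, -3.022)
  lambda* = (-3.3187)
  f(x*)   = 11.978

x* = (0.0659, -3.022), lambda* = (-3.3187)


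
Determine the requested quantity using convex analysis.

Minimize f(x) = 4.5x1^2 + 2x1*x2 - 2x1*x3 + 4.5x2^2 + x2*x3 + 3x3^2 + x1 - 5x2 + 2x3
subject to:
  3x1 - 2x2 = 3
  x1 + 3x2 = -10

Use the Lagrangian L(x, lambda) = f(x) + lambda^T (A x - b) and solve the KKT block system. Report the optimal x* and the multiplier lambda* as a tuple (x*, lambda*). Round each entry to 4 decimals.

Form the Lagrangian:
  L(x, lambda) = (1/2) x^T Q x + c^T x + lambda^T (A x - b)
Stationarity (grad_x L = 0): Q x + c + A^T lambda = 0.
Primal feasibility: A x = b.

This gives the KKT block system:
  [ Q   A^T ] [ x     ]   [-c ]
  [ A    0  ] [ lambda ] = [ b ]

Solving the linear system:
  x*      = (-1, -3, -0.1667)
  lambda* = (0.6212, 11.803)
  f(x*)   = 64.9167

x* = (-1, -3, -0.1667), lambda* = (0.6212, 11.803)


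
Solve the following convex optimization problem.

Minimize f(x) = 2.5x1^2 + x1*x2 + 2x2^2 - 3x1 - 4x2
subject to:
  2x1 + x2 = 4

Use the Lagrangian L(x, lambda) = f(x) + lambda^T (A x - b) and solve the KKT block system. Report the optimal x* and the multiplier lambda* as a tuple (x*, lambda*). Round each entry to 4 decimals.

Form the Lagrangian:
  L(x, lambda) = (1/2) x^T Q x + c^T x + lambda^T (A x - b)
Stationarity (grad_x L = 0): Q x + c + A^T lambda = 0.
Primal feasibility: A x = b.

This gives the KKT block system:
  [ Q   A^T ] [ x     ]   [-c ]
  [ A    0  ] [ lambda ] = [ b ]

Solving the linear system:
  x*      = (1.3529, 1.2941)
  lambda* = (-2.5294)
  f(x*)   = 0.4412

x* = (1.3529, 1.2941), lambda* = (-2.5294)


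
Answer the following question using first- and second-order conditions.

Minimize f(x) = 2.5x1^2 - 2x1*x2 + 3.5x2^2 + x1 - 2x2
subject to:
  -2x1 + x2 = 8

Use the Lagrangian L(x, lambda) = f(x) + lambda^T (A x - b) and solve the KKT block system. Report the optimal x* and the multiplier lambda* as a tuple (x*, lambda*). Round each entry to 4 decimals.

Form the Lagrangian:
  L(x, lambda) = (1/2) x^T Q x + c^T x + lambda^T (A x - b)
Stationarity (grad_x L = 0): Q x + c + A^T lambda = 0.
Primal feasibility: A x = b.

This gives the KKT block system:
  [ Q   A^T ] [ x     ]   [-c ]
  [ A    0  ] [ lambda ] = [ b ]

Solving the linear system:
  x*      = (-3.72, 0.56)
  lambda* = (-9.36)
  f(x*)   = 35.02

x* = (-3.72, 0.56), lambda* = (-9.36)


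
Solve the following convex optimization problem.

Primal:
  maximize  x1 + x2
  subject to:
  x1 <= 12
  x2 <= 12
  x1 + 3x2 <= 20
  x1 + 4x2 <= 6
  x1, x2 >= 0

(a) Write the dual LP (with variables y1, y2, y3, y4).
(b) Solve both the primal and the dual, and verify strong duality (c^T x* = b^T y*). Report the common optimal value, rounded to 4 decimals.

The standard primal-dual pair for 'max c^T x s.t. A x <= b, x >= 0' is:
  Dual:  min b^T y  s.t.  A^T y >= c,  y >= 0.

So the dual LP is:
  minimize  12y1 + 12y2 + 20y3 + 6y4
  subject to:
    y1 + y3 + y4 >= 1
    y2 + 3y3 + 4y4 >= 1
    y1, y2, y3, y4 >= 0

Solving the primal: x* = (6, 0).
  primal value c^T x* = 6.
Solving the dual: y* = (0, 0, 0, 1).
  dual value b^T y* = 6.
Strong duality: c^T x* = b^T y*. Confirmed.

6


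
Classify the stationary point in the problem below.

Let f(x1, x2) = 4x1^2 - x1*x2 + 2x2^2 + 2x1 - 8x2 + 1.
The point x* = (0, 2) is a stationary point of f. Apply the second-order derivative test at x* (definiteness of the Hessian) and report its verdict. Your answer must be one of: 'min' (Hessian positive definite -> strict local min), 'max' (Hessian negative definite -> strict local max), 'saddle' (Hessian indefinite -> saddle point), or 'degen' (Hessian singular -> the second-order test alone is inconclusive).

Compute the Hessian H = grad^2 f:
  H = [[8, -1], [-1, 4]]
Verify stationarity: grad f(x*) = H x* + g = (0, 0).
Eigenvalues of H: 3.7639, 8.2361.
Both eigenvalues > 0, so H is positive definite -> x* is a strict local min.

min


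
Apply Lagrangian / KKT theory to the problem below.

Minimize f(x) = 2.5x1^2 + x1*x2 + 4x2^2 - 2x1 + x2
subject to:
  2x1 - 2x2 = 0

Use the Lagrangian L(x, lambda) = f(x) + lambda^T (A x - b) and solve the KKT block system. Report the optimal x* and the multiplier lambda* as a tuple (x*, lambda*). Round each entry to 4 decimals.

Form the Lagrangian:
  L(x, lambda) = (1/2) x^T Q x + c^T x + lambda^T (A x - b)
Stationarity (grad_x L = 0): Q x + c + A^T lambda = 0.
Primal feasibility: A x = b.

This gives the KKT block system:
  [ Q   A^T ] [ x     ]   [-c ]
  [ A    0  ] [ lambda ] = [ b ]

Solving the linear system:
  x*      = (0.0667, 0.0667)
  lambda* = (0.8)
  f(x*)   = -0.0333

x* = (0.0667, 0.0667), lambda* = (0.8)


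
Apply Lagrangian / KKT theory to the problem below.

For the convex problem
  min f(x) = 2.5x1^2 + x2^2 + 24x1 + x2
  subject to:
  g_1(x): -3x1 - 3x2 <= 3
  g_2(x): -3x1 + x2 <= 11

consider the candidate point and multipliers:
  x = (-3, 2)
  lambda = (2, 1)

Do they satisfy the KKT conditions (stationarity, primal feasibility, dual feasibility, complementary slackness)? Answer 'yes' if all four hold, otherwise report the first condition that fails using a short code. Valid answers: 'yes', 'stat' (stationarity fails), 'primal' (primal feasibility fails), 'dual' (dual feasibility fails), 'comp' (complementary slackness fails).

Gradient of f: grad f(x) = Q x + c = (9, 5)
Constraint values g_i(x) = a_i^T x - b_i:
  g_1((-3, 2)) = 0
  g_2((-3, 2)) = 0
Stationarity residual: grad f(x) + sum_i lambda_i a_i = (0, 0)
  -> stationarity OK
Primal feasibility (all g_i <= 0): OK
Dual feasibility (all lambda_i >= 0): OK
Complementary slackness (lambda_i * g_i(x) = 0 for all i): OK

Verdict: yes, KKT holds.

yes


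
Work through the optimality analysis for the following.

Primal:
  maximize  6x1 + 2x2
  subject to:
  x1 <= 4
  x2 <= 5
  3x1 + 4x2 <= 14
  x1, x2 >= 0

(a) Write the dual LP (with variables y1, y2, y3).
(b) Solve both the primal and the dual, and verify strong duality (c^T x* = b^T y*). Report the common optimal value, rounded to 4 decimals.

The standard primal-dual pair for 'max c^T x s.t. A x <= b, x >= 0' is:
  Dual:  min b^T y  s.t.  A^T y >= c,  y >= 0.

So the dual LP is:
  minimize  4y1 + 5y2 + 14y3
  subject to:
    y1 + 3y3 >= 6
    y2 + 4y3 >= 2
    y1, y2, y3 >= 0

Solving the primal: x* = (4, 0.5).
  primal value c^T x* = 25.
Solving the dual: y* = (4.5, 0, 0.5).
  dual value b^T y* = 25.
Strong duality: c^T x* = b^T y*. Confirmed.

25


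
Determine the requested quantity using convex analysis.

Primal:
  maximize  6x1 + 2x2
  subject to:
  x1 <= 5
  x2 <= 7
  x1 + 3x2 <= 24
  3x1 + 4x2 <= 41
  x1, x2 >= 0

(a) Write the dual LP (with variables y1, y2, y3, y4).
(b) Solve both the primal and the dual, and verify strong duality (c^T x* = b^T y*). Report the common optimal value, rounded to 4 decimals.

The standard primal-dual pair for 'max c^T x s.t. A x <= b, x >= 0' is:
  Dual:  min b^T y  s.t.  A^T y >= c,  y >= 0.

So the dual LP is:
  minimize  5y1 + 7y2 + 24y3 + 41y4
  subject to:
    y1 + y3 + 3y4 >= 6
    y2 + 3y3 + 4y4 >= 2
    y1, y2, y3, y4 >= 0

Solving the primal: x* = (5, 6.3333).
  primal value c^T x* = 42.6667.
Solving the dual: y* = (5.3333, 0, 0.6667, 0).
  dual value b^T y* = 42.6667.
Strong duality: c^T x* = b^T y*. Confirmed.

42.6667


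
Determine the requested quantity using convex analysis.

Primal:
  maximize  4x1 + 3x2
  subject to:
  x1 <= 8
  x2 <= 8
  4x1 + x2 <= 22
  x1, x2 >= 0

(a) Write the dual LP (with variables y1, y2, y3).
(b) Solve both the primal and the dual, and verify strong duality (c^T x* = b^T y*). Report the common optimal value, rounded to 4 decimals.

The standard primal-dual pair for 'max c^T x s.t. A x <= b, x >= 0' is:
  Dual:  min b^T y  s.t.  A^T y >= c,  y >= 0.

So the dual LP is:
  minimize  8y1 + 8y2 + 22y3
  subject to:
    y1 + 4y3 >= 4
    y2 + y3 >= 3
    y1, y2, y3 >= 0

Solving the primal: x* = (3.5, 8).
  primal value c^T x* = 38.
Solving the dual: y* = (0, 2, 1).
  dual value b^T y* = 38.
Strong duality: c^T x* = b^T y*. Confirmed.

38


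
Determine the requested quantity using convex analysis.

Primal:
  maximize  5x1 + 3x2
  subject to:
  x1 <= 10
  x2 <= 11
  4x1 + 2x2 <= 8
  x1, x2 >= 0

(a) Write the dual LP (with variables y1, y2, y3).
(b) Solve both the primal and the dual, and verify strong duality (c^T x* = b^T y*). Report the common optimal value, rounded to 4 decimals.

The standard primal-dual pair for 'max c^T x s.t. A x <= b, x >= 0' is:
  Dual:  min b^T y  s.t.  A^T y >= c,  y >= 0.

So the dual LP is:
  minimize  10y1 + 11y2 + 8y3
  subject to:
    y1 + 4y3 >= 5
    y2 + 2y3 >= 3
    y1, y2, y3 >= 0

Solving the primal: x* = (0, 4).
  primal value c^T x* = 12.
Solving the dual: y* = (0, 0, 1.5).
  dual value b^T y* = 12.
Strong duality: c^T x* = b^T y*. Confirmed.

12


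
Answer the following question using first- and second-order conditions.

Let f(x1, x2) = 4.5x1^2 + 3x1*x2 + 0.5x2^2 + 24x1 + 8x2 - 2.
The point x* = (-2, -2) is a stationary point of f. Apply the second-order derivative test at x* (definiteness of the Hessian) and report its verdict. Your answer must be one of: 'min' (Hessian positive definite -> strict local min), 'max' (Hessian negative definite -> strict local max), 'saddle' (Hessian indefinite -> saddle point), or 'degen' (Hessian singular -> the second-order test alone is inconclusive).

Compute the Hessian H = grad^2 f:
  H = [[9, 3], [3, 1]]
Verify stationarity: grad f(x*) = H x* + g = (0, 0).
Eigenvalues of H: 0, 10.
H has a zero eigenvalue (singular; positive semidefinite but not definite), so H is neither positive definite, negative definite, nor indefinite. The second-order test alone is inconclusive -> degen.
(Indeed, f is constant along the null direction of H through x*, so x* is not a strict local extremum.)

degen


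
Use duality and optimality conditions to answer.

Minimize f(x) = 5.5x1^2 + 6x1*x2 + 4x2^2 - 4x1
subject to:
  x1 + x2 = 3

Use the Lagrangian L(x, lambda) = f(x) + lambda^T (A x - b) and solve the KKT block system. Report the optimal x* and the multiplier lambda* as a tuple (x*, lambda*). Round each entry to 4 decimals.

Form the Lagrangian:
  L(x, lambda) = (1/2) x^T Q x + c^T x + lambda^T (A x - b)
Stationarity (grad_x L = 0): Q x + c + A^T lambda = 0.
Primal feasibility: A x = b.

This gives the KKT block system:
  [ Q   A^T ] [ x     ]   [-c ]
  [ A    0  ] [ lambda ] = [ b ]

Solving the linear system:
  x*      = (1.4286, 1.5714)
  lambda* = (-21.1429)
  f(x*)   = 28.8571

x* = (1.4286, 1.5714), lambda* = (-21.1429)


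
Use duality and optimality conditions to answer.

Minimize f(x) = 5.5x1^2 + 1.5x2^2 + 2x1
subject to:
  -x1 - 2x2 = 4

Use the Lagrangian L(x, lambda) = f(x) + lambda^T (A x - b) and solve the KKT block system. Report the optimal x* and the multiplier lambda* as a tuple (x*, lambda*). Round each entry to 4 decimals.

Form the Lagrangian:
  L(x, lambda) = (1/2) x^T Q x + c^T x + lambda^T (A x - b)
Stationarity (grad_x L = 0): Q x + c + A^T lambda = 0.
Primal feasibility: A x = b.

This gives the KKT block system:
  [ Q   A^T ] [ x     ]   [-c ]
  [ A    0  ] [ lambda ] = [ b ]

Solving the linear system:
  x*      = (-0.4255, -1.7872)
  lambda* = (-2.6809)
  f(x*)   = 4.9362

x* = (-0.4255, -1.7872), lambda* = (-2.6809)


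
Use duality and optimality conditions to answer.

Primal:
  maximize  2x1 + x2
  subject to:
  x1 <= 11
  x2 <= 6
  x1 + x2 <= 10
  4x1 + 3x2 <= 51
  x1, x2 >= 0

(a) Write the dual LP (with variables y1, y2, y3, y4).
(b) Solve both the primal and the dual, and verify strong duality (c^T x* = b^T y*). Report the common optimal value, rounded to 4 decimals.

The standard primal-dual pair for 'max c^T x s.t. A x <= b, x >= 0' is:
  Dual:  min b^T y  s.t.  A^T y >= c,  y >= 0.

So the dual LP is:
  minimize  11y1 + 6y2 + 10y3 + 51y4
  subject to:
    y1 + y3 + 4y4 >= 2
    y2 + y3 + 3y4 >= 1
    y1, y2, y3, y4 >= 0

Solving the primal: x* = (10, 0).
  primal value c^T x* = 20.
Solving the dual: y* = (0, 0, 2, 0).
  dual value b^T y* = 20.
Strong duality: c^T x* = b^T y*. Confirmed.

20


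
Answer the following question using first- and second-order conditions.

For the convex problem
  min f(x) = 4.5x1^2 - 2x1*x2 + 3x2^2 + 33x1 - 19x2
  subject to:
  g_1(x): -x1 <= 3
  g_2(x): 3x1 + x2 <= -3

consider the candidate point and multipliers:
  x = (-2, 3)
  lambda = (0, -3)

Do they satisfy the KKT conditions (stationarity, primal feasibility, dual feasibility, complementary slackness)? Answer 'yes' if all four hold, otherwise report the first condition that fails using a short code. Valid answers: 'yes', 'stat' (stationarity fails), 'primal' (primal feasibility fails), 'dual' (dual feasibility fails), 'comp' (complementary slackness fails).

Gradient of f: grad f(x) = Q x + c = (9, 3)
Constraint values g_i(x) = a_i^T x - b_i:
  g_1((-2, 3)) = -1
  g_2((-2, 3)) = 0
Stationarity residual: grad f(x) + sum_i lambda_i a_i = (0, 0)
  -> stationarity OK
Primal feasibility (all g_i <= 0): OK
Dual feasibility (all lambda_i >= 0): FAILS
Complementary slackness (lambda_i * g_i(x) = 0 for all i): OK

Verdict: the first failing condition is dual_feasibility -> dual.

dual


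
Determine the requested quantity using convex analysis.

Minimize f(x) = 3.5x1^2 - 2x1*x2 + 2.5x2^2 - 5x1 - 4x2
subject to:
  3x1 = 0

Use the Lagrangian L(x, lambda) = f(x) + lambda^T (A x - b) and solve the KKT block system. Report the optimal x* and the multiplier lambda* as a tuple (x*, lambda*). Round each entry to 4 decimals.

Form the Lagrangian:
  L(x, lambda) = (1/2) x^T Q x + c^T x + lambda^T (A x - b)
Stationarity (grad_x L = 0): Q x + c + A^T lambda = 0.
Primal feasibility: A x = b.

This gives the KKT block system:
  [ Q   A^T ] [ x     ]   [-c ]
  [ A    0  ] [ lambda ] = [ b ]

Solving the linear system:
  x*      = (0, 0.8)
  lambda* = (2.2)
  f(x*)   = -1.6

x* = (0, 0.8), lambda* = (2.2)


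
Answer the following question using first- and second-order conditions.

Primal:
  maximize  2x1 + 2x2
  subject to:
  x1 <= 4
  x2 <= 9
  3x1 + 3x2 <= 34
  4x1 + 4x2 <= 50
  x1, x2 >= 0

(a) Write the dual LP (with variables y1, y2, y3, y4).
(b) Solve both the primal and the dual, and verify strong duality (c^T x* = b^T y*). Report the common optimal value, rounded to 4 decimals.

The standard primal-dual pair for 'max c^T x s.t. A x <= b, x >= 0' is:
  Dual:  min b^T y  s.t.  A^T y >= c,  y >= 0.

So the dual LP is:
  minimize  4y1 + 9y2 + 34y3 + 50y4
  subject to:
    y1 + 3y3 + 4y4 >= 2
    y2 + 3y3 + 4y4 >= 2
    y1, y2, y3, y4 >= 0

Solving the primal: x* = (2.3333, 9).
  primal value c^T x* = 22.6667.
Solving the dual: y* = (0, 0, 0.6667, 0).
  dual value b^T y* = 22.6667.
Strong duality: c^T x* = b^T y*. Confirmed.

22.6667


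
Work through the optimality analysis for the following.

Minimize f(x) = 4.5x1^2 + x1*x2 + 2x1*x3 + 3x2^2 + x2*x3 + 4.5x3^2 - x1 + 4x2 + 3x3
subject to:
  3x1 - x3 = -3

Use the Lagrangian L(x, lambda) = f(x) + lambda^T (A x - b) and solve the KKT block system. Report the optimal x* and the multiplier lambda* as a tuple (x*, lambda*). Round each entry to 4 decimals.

Form the Lagrangian:
  L(x, lambda) = (1/2) x^T Q x + c^T x + lambda^T (A x - b)
Stationarity (grad_x L = 0): Q x + c + A^T lambda = 0.
Primal feasibility: A x = b.

This gives the KKT block system:
  [ Q   A^T ] [ x     ]   [-c ]
  [ A    0  ] [ lambda ] = [ b ]

Solving the linear system:
  x*      = (-0.9094, -0.5604, 0.2718)
  lambda* = (3.0671)
  f(x*)   = 4.3423

x* = (-0.9094, -0.5604, 0.2718), lambda* = (3.0671)


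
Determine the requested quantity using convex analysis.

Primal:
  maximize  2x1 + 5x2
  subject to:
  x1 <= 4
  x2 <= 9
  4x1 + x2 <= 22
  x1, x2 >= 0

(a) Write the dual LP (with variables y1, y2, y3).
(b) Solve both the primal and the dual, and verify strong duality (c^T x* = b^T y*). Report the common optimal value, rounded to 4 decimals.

The standard primal-dual pair for 'max c^T x s.t. A x <= b, x >= 0' is:
  Dual:  min b^T y  s.t.  A^T y >= c,  y >= 0.

So the dual LP is:
  minimize  4y1 + 9y2 + 22y3
  subject to:
    y1 + 4y3 >= 2
    y2 + y3 >= 5
    y1, y2, y3 >= 0

Solving the primal: x* = (3.25, 9).
  primal value c^T x* = 51.5.
Solving the dual: y* = (0, 4.5, 0.5).
  dual value b^T y* = 51.5.
Strong duality: c^T x* = b^T y*. Confirmed.

51.5


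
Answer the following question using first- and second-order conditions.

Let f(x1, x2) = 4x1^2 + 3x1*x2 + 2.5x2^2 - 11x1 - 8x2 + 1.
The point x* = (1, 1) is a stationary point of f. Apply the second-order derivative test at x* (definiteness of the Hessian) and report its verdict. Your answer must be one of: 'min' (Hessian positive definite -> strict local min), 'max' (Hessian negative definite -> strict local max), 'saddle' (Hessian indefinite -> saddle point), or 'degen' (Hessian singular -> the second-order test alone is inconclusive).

Compute the Hessian H = grad^2 f:
  H = [[8, 3], [3, 5]]
Verify stationarity: grad f(x*) = H x* + g = (0, 0).
Eigenvalues of H: 3.1459, 9.8541.
Both eigenvalues > 0, so H is positive definite -> x* is a strict local min.

min


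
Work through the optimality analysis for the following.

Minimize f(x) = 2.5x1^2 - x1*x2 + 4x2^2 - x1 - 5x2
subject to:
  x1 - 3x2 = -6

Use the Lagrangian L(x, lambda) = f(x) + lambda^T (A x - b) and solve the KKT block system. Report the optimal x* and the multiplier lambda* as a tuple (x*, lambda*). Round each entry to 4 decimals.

Form the Lagrangian:
  L(x, lambda) = (1/2) x^T Q x + c^T x + lambda^T (A x - b)
Stationarity (grad_x L = 0): Q x + c + A^T lambda = 0.
Primal feasibility: A x = b.

This gives the KKT block system:
  [ Q   A^T ] [ x     ]   [-c ]
  [ A    0  ] [ lambda ] = [ b ]

Solving the linear system:
  x*      = (-0.1277, 1.9574)
  lambda* = (3.5957)
  f(x*)   = 5.9574

x* = (-0.1277, 1.9574), lambda* = (3.5957)


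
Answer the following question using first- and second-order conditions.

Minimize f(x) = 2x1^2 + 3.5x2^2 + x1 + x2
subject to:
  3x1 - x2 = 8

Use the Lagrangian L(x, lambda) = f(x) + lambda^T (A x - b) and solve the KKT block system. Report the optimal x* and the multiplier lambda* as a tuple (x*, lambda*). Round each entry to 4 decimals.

Form the Lagrangian:
  L(x, lambda) = (1/2) x^T Q x + c^T x + lambda^T (A x - b)
Stationarity (grad_x L = 0): Q x + c + A^T lambda = 0.
Primal feasibility: A x = b.

This gives the KKT block system:
  [ Q   A^T ] [ x     ]   [-c ]
  [ A    0  ] [ lambda ] = [ b ]

Solving the linear system:
  x*      = (2.4478, -0.6567)
  lambda* = (-3.597)
  f(x*)   = 15.2836

x* = (2.4478, -0.6567), lambda* = (-3.597)


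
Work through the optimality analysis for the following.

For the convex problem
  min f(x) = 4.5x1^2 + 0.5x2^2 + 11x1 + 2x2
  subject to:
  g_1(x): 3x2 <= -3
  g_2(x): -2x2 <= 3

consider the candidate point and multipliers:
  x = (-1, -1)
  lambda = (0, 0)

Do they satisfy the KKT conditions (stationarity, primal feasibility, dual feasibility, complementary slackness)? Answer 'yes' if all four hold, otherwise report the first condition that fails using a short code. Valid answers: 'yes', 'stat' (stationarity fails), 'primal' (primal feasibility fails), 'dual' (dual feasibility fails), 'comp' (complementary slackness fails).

Gradient of f: grad f(x) = Q x + c = (2, 1)
Constraint values g_i(x) = a_i^T x - b_i:
  g_1((-1, -1)) = 0
  g_2((-1, -1)) = -1
Stationarity residual: grad f(x) + sum_i lambda_i a_i = (2, 1)
  -> stationarity FAILS
Primal feasibility (all g_i <= 0): OK
Dual feasibility (all lambda_i >= 0): OK
Complementary slackness (lambda_i * g_i(x) = 0 for all i): OK

Verdict: the first failing condition is stationarity -> stat.

stat


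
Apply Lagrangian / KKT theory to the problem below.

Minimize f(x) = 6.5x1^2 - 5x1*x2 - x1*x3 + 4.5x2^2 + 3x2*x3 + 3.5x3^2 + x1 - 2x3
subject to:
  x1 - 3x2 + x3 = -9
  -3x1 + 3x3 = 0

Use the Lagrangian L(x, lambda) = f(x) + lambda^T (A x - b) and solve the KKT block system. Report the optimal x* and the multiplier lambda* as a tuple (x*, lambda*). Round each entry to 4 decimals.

Form the Lagrangian:
  L(x, lambda) = (1/2) x^T Q x + c^T x + lambda^T (A x - b)
Stationarity (grad_x L = 0): Q x + c + A^T lambda = 0.
Primal feasibility: A x = b.

This gives the KKT block system:
  [ Q   A^T ] [ x     ]   [-c ]
  [ A    0  ] [ lambda ] = [ b ]

Solving the linear system:
  x*      = (-0.569, 2.6207, -0.569)
  lambda* = (8.2414, -3.5632)
  f(x*)   = 37.3707

x* = (-0.569, 2.6207, -0.569), lambda* = (8.2414, -3.5632)


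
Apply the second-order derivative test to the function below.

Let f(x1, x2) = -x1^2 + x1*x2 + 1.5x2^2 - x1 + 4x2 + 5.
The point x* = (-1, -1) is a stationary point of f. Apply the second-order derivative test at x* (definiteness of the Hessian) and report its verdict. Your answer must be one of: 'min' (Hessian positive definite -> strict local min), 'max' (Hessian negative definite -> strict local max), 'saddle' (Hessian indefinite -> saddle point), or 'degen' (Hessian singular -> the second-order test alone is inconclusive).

Compute the Hessian H = grad^2 f:
  H = [[-2, 1], [1, 3]]
Verify stationarity: grad f(x*) = H x* + g = (0, 0).
Eigenvalues of H: -2.1926, 3.1926.
Eigenvalues have mixed signs, so H is indefinite -> x* is a saddle point.

saddle


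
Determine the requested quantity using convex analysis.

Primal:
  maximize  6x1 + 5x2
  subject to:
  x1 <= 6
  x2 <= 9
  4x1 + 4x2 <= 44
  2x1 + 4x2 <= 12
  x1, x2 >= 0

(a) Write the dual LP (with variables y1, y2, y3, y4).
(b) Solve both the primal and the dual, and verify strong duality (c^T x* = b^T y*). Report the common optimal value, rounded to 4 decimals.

The standard primal-dual pair for 'max c^T x s.t. A x <= b, x >= 0' is:
  Dual:  min b^T y  s.t.  A^T y >= c,  y >= 0.

So the dual LP is:
  minimize  6y1 + 9y2 + 44y3 + 12y4
  subject to:
    y1 + 4y3 + 2y4 >= 6
    y2 + 4y3 + 4y4 >= 5
    y1, y2, y3, y4 >= 0

Solving the primal: x* = (6, 0).
  primal value c^T x* = 36.
Solving the dual: y* = (3.5, 0, 0, 1.25).
  dual value b^T y* = 36.
Strong duality: c^T x* = b^T y*. Confirmed.

36


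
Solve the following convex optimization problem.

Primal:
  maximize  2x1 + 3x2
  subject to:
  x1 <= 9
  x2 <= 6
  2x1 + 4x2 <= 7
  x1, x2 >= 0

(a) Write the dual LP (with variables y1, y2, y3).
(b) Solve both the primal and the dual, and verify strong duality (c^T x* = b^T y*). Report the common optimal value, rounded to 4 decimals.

The standard primal-dual pair for 'max c^T x s.t. A x <= b, x >= 0' is:
  Dual:  min b^T y  s.t.  A^T y >= c,  y >= 0.

So the dual LP is:
  minimize  9y1 + 6y2 + 7y3
  subject to:
    y1 + 2y3 >= 2
    y2 + 4y3 >= 3
    y1, y2, y3 >= 0

Solving the primal: x* = (3.5, 0).
  primal value c^T x* = 7.
Solving the dual: y* = (0, 0, 1).
  dual value b^T y* = 7.
Strong duality: c^T x* = b^T y*. Confirmed.

7


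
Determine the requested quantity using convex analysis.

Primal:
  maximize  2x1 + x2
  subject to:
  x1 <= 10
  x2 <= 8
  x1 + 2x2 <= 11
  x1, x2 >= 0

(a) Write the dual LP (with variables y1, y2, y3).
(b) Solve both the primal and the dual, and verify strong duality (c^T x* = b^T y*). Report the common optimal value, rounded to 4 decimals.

The standard primal-dual pair for 'max c^T x s.t. A x <= b, x >= 0' is:
  Dual:  min b^T y  s.t.  A^T y >= c,  y >= 0.

So the dual LP is:
  minimize  10y1 + 8y2 + 11y3
  subject to:
    y1 + y3 >= 2
    y2 + 2y3 >= 1
    y1, y2, y3 >= 0

Solving the primal: x* = (10, 0.5).
  primal value c^T x* = 20.5.
Solving the dual: y* = (1.5, 0, 0.5).
  dual value b^T y* = 20.5.
Strong duality: c^T x* = b^T y*. Confirmed.

20.5


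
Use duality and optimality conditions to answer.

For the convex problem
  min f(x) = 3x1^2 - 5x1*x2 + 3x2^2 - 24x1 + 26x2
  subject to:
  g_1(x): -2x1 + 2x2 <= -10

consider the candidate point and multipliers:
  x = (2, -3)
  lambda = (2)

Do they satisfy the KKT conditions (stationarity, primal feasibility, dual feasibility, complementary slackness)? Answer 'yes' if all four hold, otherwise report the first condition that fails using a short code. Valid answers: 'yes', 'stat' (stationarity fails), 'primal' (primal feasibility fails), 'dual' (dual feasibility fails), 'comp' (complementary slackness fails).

Gradient of f: grad f(x) = Q x + c = (3, -2)
Constraint values g_i(x) = a_i^T x - b_i:
  g_1((2, -3)) = 0
Stationarity residual: grad f(x) + sum_i lambda_i a_i = (-1, 2)
  -> stationarity FAILS
Primal feasibility (all g_i <= 0): OK
Dual feasibility (all lambda_i >= 0): OK
Complementary slackness (lambda_i * g_i(x) = 0 for all i): OK

Verdict: the first failing condition is stationarity -> stat.

stat


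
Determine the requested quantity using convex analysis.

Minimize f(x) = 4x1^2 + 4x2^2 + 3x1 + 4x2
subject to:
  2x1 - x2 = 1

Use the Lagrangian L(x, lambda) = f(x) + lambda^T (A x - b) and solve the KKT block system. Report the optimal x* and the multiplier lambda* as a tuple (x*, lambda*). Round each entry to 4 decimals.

Form the Lagrangian:
  L(x, lambda) = (1/2) x^T Q x + c^T x + lambda^T (A x - b)
Stationarity (grad_x L = 0): Q x + c + A^T lambda = 0.
Primal feasibility: A x = b.

This gives the KKT block system:
  [ Q   A^T ] [ x     ]   [-c ]
  [ A    0  ] [ lambda ] = [ b ]

Solving the linear system:
  x*      = (0.125, -0.75)
  lambda* = (-2)
  f(x*)   = -0.3125

x* = (0.125, -0.75), lambda* = (-2)


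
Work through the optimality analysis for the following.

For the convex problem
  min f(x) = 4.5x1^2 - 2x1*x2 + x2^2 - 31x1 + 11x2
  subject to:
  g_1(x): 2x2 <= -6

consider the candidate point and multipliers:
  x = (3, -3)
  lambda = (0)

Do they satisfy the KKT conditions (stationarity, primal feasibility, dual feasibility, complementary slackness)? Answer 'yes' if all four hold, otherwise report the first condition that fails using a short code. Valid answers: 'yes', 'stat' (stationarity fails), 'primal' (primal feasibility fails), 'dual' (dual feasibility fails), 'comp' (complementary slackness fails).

Gradient of f: grad f(x) = Q x + c = (2, -1)
Constraint values g_i(x) = a_i^T x - b_i:
  g_1((3, -3)) = 0
Stationarity residual: grad f(x) + sum_i lambda_i a_i = (2, -1)
  -> stationarity FAILS
Primal feasibility (all g_i <= 0): OK
Dual feasibility (all lambda_i >= 0): OK
Complementary slackness (lambda_i * g_i(x) = 0 for all i): OK

Verdict: the first failing condition is stationarity -> stat.

stat


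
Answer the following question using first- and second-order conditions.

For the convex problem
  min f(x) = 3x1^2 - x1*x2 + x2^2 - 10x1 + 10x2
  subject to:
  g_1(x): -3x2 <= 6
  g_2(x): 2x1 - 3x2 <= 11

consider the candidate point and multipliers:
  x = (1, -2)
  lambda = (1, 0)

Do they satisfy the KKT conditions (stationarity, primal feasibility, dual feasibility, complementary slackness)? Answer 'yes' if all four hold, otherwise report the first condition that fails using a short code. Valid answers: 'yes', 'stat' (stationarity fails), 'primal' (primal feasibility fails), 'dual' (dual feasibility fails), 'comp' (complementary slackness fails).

Gradient of f: grad f(x) = Q x + c = (-2, 5)
Constraint values g_i(x) = a_i^T x - b_i:
  g_1((1, -2)) = 0
  g_2((1, -2)) = -3
Stationarity residual: grad f(x) + sum_i lambda_i a_i = (-2, 2)
  -> stationarity FAILS
Primal feasibility (all g_i <= 0): OK
Dual feasibility (all lambda_i >= 0): OK
Complementary slackness (lambda_i * g_i(x) = 0 for all i): OK

Verdict: the first failing condition is stationarity -> stat.

stat


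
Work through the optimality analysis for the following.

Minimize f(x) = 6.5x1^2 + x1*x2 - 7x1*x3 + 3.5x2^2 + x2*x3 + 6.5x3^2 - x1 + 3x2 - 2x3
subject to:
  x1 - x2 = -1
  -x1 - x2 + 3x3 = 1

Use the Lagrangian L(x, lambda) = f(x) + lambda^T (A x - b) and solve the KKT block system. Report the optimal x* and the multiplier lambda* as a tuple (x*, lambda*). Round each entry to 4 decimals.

Form the Lagrangian:
  L(x, lambda) = (1/2) x^T Q x + c^T x + lambda^T (A x - b)
Stationarity (grad_x L = 0): Q x + c + A^T lambda = 0.
Primal feasibility: A x = b.

This gives the KKT block system:
  [ Q   A^T ] [ x     ]   [-c ]
  [ A    0  ] [ lambda ] = [ b ]

Solving the linear system:
  x*      = (-0.5618, 0.4382, 0.2921)
  lambda* = (7.8539, -2.0562)
  f(x*)   = 5.6011

x* = (-0.5618, 0.4382, 0.2921), lambda* = (7.8539, -2.0562)


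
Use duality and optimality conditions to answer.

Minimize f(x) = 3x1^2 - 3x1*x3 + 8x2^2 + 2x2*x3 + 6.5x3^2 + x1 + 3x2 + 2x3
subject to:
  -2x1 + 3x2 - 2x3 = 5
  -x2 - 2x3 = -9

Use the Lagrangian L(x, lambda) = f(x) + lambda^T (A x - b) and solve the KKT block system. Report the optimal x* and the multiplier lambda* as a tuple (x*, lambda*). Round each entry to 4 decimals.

Form the Lagrangian:
  L(x, lambda) = (1/2) x^T Q x + c^T x + lambda^T (A x - b)
Stationarity (grad_x L = 0): Q x + c + A^T lambda = 0.
Primal feasibility: A x = b.

This gives the KKT block system:
  [ Q   A^T ] [ x     ]   [-c ]
  [ A    0  ] [ lambda ] = [ b ]

Solving the linear system:
  x*      = (-1.1693, 2.9153, 3.0423)
  lambda* = (-7.5714, 33.0159)
  f(x*)   = 174.3307

x* = (-1.1693, 2.9153, 3.0423), lambda* = (-7.5714, 33.0159)


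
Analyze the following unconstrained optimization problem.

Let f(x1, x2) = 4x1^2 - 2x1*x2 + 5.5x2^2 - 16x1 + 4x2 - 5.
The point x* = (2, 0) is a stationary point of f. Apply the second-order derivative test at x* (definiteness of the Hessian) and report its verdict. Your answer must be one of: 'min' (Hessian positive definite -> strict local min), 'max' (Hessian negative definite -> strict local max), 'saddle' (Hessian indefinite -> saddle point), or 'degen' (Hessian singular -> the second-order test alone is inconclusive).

Compute the Hessian H = grad^2 f:
  H = [[8, -2], [-2, 11]]
Verify stationarity: grad f(x*) = H x* + g = (0, 0).
Eigenvalues of H: 7, 12.
Both eigenvalues > 0, so H is positive definite -> x* is a strict local min.

min


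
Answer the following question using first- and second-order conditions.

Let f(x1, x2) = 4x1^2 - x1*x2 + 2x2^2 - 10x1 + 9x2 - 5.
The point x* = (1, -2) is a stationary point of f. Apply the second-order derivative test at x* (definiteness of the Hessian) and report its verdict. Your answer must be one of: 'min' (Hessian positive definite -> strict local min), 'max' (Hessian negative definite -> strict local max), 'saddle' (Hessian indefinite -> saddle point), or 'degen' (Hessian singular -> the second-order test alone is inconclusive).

Compute the Hessian H = grad^2 f:
  H = [[8, -1], [-1, 4]]
Verify stationarity: grad f(x*) = H x* + g = (0, 0).
Eigenvalues of H: 3.7639, 8.2361.
Both eigenvalues > 0, so H is positive definite -> x* is a strict local min.

min


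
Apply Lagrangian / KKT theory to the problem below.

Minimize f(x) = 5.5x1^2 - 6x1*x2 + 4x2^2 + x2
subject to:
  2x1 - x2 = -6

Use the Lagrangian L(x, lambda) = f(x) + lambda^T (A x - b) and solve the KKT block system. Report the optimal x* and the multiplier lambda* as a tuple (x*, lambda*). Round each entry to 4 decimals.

Form the Lagrangian:
  L(x, lambda) = (1/2) x^T Q x + c^T x + lambda^T (A x - b)
Stationarity (grad_x L = 0): Q x + c + A^T lambda = 0.
Primal feasibility: A x = b.

This gives the KKT block system:
  [ Q   A^T ] [ x     ]   [-c ]
  [ A    0  ] [ lambda ] = [ b ]

Solving the linear system:
  x*      = (-3.2632, -0.5263)
  lambda* = (16.3684)
  f(x*)   = 48.8421

x* = (-3.2632, -0.5263), lambda* = (16.3684)


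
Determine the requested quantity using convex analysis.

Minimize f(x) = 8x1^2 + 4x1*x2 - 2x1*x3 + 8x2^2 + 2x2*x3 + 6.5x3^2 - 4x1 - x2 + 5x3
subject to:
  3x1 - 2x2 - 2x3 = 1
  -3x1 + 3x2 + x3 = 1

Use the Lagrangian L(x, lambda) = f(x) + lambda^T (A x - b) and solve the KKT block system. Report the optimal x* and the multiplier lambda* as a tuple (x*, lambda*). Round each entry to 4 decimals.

Form the Lagrangian:
  L(x, lambda) = (1/2) x^T Q x + c^T x + lambda^T (A x - b)
Stationarity (grad_x L = 0): Q x + c + A^T lambda = 0.
Primal feasibility: A x = b.

This gives the KKT block system:
  [ Q   A^T ] [ x     ]   [-c ]
  [ A    0  ] [ lambda ] = [ b ]

Solving the linear system:
  x*      = (-0.015, 0.7388, -1.2612)
  lambda* = (-9.4759, -9.0632)
  f(x*)   = 5.777

x* = (-0.015, 0.7388, -1.2612), lambda* = (-9.4759, -9.0632)


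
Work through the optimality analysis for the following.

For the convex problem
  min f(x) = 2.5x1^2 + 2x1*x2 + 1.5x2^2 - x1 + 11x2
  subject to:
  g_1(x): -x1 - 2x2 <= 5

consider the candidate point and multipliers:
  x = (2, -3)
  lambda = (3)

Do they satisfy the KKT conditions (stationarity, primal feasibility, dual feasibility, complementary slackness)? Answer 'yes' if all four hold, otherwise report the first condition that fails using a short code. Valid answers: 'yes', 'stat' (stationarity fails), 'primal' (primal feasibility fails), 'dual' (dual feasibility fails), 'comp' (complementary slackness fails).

Gradient of f: grad f(x) = Q x + c = (3, 6)
Constraint values g_i(x) = a_i^T x - b_i:
  g_1((2, -3)) = -1
Stationarity residual: grad f(x) + sum_i lambda_i a_i = (0, 0)
  -> stationarity OK
Primal feasibility (all g_i <= 0): OK
Dual feasibility (all lambda_i >= 0): OK
Complementary slackness (lambda_i * g_i(x) = 0 for all i): FAILS

Verdict: the first failing condition is complementary_slackness -> comp.

comp


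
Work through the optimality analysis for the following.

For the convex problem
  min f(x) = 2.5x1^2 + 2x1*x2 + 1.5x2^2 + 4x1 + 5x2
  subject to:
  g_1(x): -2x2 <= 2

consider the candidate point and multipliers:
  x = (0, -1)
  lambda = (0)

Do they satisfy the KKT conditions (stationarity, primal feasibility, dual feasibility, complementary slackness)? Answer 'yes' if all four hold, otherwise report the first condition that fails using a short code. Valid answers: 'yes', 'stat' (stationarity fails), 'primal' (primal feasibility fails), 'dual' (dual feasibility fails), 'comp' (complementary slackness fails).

Gradient of f: grad f(x) = Q x + c = (2, 2)
Constraint values g_i(x) = a_i^T x - b_i:
  g_1((0, -1)) = 0
Stationarity residual: grad f(x) + sum_i lambda_i a_i = (2, 2)
  -> stationarity FAILS
Primal feasibility (all g_i <= 0): OK
Dual feasibility (all lambda_i >= 0): OK
Complementary slackness (lambda_i * g_i(x) = 0 for all i): OK

Verdict: the first failing condition is stationarity -> stat.

stat


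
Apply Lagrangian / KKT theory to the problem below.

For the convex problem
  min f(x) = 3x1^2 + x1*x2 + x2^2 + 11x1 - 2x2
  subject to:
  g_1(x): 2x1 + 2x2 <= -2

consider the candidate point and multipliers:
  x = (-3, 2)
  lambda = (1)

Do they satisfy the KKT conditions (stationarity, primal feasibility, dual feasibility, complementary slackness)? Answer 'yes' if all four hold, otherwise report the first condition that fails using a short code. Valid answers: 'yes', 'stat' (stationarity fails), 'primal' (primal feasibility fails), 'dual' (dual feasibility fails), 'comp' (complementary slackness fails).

Gradient of f: grad f(x) = Q x + c = (-5, -1)
Constraint values g_i(x) = a_i^T x - b_i:
  g_1((-3, 2)) = 0
Stationarity residual: grad f(x) + sum_i lambda_i a_i = (-3, 1)
  -> stationarity FAILS
Primal feasibility (all g_i <= 0): OK
Dual feasibility (all lambda_i >= 0): OK
Complementary slackness (lambda_i * g_i(x) = 0 for all i): OK

Verdict: the first failing condition is stationarity -> stat.

stat
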